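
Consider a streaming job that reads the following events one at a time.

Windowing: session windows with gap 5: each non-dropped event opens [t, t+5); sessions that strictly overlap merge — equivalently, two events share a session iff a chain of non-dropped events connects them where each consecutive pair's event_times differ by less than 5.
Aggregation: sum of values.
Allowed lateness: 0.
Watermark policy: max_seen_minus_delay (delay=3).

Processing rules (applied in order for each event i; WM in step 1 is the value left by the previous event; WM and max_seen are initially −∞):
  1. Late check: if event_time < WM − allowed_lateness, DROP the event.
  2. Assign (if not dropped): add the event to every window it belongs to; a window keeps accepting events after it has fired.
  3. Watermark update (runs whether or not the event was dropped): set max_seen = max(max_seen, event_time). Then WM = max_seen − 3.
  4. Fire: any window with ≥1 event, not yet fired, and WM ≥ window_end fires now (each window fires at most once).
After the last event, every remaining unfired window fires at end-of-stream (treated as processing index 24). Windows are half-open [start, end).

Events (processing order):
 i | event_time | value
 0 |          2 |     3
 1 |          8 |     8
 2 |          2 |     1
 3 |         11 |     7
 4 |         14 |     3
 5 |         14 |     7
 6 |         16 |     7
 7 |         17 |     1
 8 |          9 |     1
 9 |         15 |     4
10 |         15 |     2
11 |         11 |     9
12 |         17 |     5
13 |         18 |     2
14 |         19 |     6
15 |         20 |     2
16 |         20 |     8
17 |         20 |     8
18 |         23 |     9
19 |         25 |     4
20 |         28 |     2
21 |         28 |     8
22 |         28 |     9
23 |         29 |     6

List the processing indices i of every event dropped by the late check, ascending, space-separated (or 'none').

2 8 11

i=0 t=2 v=3: → [2,7); WM=-1
i=1 t=8 v=8: → [8,13); WM=5
i=2 t=2 v=1: DROP (t<5-0); WM=5
i=3 t=11 v=7: → [8,16); WM=8
i=4 t=14 v=3: → [8,19); WM=11
i=5 t=14 v=7: → [8,19); WM=11
i=6 t=16 v=7: → [8,21); WM=13
i=7 t=17 v=1: → [8,22); WM=14
i=8 t=9 v=1: DROP (t<14-0); WM=14
i=9 t=15 v=4: → [8,22); WM=14
i=10 t=15 v=2: → [8,22); WM=14
i=11 t=11 v=9: DROP (t<14-0); WM=14
i=12 t=17 v=5: → [8,22); WM=14
i=13 t=18 v=2: → [8,23); WM=15
i=14 t=19 v=6: → [8,24); WM=16
i=15 t=20 v=2: → [8,25); WM=17
i=16 t=20 v=8: → [8,25); WM=17
i=17 t=20 v=8: → [8,25); WM=17
i=18 t=23 v=9: → [8,28); WM=20
i=19 t=25 v=4: → [8,30); WM=22
i=20 t=28 v=2: → [8,33); WM=25
i=21 t=28 v=8: → [8,33); WM=25
i=22 t=28 v=9: → [8,33); WM=25
i=23 t=29 v=6: → [8,34); WM=26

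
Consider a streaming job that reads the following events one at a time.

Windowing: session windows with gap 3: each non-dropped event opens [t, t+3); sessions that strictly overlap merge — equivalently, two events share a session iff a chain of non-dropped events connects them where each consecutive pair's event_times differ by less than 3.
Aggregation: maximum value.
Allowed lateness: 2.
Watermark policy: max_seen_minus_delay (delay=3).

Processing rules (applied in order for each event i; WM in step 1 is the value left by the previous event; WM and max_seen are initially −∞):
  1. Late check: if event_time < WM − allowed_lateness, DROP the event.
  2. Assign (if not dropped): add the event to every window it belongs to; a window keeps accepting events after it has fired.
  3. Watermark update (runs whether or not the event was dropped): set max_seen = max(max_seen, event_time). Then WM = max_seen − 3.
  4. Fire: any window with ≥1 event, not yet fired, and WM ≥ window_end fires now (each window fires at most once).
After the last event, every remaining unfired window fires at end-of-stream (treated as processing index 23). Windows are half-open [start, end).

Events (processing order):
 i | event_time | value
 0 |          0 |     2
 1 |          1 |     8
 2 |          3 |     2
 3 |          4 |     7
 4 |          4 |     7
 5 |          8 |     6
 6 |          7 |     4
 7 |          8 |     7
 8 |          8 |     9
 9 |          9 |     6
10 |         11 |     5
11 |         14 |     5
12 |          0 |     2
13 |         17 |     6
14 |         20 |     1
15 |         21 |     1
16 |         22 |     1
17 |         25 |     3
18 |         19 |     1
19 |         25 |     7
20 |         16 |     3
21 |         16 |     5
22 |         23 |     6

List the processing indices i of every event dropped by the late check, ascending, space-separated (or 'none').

12 18 20 21

i=0 t=0 v=2: → [0,3); WM=-3
i=1 t=1 v=8: → [0,4); WM=-2
i=2 t=3 v=2: → [0,6); WM=0
i=3 t=4 v=7: → [0,7); WM=1
i=4 t=4 v=7: → [0,7); WM=1
i=5 t=8 v=6: → [8,11); WM=5
i=6 t=7 v=4: → [7,11); WM=5
i=7 t=8 v=7: → [7,11); WM=5
i=8 t=8 v=9: → [7,11); WM=5
i=9 t=9 v=6: → [7,12); WM=6
i=10 t=11 v=5: → [7,14); WM=8
i=11 t=14 v=5: → [14,17); WM=11
i=12 t=0 v=2: DROP (t<11-2); WM=11
i=13 t=17 v=6: → [17,20); WM=14
i=14 t=20 v=1: → [20,23); WM=17
i=15 t=21 v=1: → [20,24); WM=18
i=16 t=22 v=1: → [20,25); WM=19
i=17 t=25 v=3: → [25,28); WM=22
i=18 t=19 v=1: DROP (t<22-2); WM=22
i=19 t=25 v=7: → [25,28); WM=22
i=20 t=16 v=3: DROP (t<22-2); WM=22
i=21 t=16 v=5: DROP (t<22-2); WM=22
i=22 t=23 v=6: → [20,28); WM=22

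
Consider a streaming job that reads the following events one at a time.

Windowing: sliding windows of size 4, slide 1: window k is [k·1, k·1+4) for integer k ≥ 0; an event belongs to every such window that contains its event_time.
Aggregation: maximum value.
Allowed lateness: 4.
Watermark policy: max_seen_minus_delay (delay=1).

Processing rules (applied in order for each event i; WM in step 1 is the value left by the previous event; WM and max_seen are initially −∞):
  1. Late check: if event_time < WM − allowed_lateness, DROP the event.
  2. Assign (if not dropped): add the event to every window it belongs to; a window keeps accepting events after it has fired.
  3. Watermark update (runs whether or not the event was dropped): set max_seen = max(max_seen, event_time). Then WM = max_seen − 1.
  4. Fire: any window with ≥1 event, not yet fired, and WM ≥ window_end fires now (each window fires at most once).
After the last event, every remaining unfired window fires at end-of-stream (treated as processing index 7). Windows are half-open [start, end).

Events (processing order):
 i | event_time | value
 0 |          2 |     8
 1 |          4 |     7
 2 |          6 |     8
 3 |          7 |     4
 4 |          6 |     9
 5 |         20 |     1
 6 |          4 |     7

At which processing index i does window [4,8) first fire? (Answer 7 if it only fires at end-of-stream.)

i=0 t=2 v=8: → [2,6),[1,5),[0,4); WM=1
i=1 t=4 v=7: → [4,8),[3,7),[2,6),[1,5); WM=3
i=2 t=6 v=8: → [6,10),[5,9),[4,8),[3,7); WM=5; [0,4) fires=8 [1,5) fires=8
i=3 t=7 v=4: → [7,11),[6,10),[5,9),[4,8); WM=6; [2,6) fires=8
i=4 t=6 v=9: → [6,10),[5,9),[4,8),[3,7); WM=6
i=5 t=20 v=1: → [20,24),[19,23),[18,22),[17,21); WM=19; [3,7) fires=9 [4,8) fires=9 [5,9) fires=9 [6,10) fires=9 [7,11) fires=4
i=6 t=4 v=7: DROP (t<19-4); WM=19

5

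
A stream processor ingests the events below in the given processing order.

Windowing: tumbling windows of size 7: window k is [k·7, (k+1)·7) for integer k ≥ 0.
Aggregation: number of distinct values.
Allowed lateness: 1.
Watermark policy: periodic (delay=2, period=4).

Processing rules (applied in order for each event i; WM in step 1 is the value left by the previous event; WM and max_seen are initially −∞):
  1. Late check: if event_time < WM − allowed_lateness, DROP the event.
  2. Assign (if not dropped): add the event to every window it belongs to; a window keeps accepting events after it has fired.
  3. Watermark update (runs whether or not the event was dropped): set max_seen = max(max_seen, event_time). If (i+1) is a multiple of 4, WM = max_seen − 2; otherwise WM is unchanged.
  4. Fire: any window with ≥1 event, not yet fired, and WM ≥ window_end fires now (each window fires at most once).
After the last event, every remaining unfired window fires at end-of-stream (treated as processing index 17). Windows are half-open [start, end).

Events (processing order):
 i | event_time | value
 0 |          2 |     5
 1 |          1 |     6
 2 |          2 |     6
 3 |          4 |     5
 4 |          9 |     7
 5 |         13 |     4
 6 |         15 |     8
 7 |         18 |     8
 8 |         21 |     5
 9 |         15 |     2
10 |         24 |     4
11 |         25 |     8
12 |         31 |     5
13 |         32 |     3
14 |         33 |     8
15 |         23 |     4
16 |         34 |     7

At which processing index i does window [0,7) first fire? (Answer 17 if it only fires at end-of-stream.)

7

i=0 t=2 v=5: → [0,7); WM=−∞
i=1 t=1 v=6: → [0,7); WM=−∞
i=2 t=2 v=6: → [0,7); WM=−∞
i=3 t=4 v=5: → [0,7); WM=2
i=4 t=9 v=7: → [7,14); WM=2
i=5 t=13 v=4: → [7,14); WM=2
i=6 t=15 v=8: → [14,21); WM=2
i=7 t=18 v=8: → [14,21); WM=16; [0,7) fires=2 [7,14) fires=2
i=8 t=21 v=5: → [21,28); WM=16
i=9 t=15 v=2: → [14,21); WM=16
i=10 t=24 v=4: → [21,28); WM=16
i=11 t=25 v=8: → [21,28); WM=23; [14,21) fires=2
i=12 t=31 v=5: → [28,35); WM=23
i=13 t=32 v=3: → [28,35); WM=23
i=14 t=33 v=8: → [28,35); WM=23
i=15 t=23 v=4: → [21,28); WM=31; [21,28) fires=3
i=16 t=34 v=7: → [28,35); WM=31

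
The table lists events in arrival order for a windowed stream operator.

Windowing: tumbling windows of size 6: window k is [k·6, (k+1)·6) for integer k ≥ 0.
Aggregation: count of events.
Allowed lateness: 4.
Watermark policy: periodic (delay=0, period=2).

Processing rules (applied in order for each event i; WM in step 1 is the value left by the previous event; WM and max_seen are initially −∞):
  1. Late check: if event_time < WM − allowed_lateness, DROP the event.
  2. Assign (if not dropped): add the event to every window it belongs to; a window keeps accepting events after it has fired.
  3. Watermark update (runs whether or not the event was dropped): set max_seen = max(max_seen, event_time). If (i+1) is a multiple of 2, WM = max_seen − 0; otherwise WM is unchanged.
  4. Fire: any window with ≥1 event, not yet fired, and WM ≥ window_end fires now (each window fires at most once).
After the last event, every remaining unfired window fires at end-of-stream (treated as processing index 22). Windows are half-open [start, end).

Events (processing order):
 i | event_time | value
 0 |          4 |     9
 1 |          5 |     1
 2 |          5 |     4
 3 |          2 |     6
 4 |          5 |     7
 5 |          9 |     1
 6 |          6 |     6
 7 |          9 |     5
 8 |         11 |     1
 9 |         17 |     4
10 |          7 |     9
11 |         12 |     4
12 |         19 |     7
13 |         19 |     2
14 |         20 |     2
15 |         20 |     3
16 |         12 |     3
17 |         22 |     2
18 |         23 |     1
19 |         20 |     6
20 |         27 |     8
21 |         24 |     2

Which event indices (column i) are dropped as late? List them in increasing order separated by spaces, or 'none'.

10 11 16

i=0 t=4 v=9: → [0,6); WM=−∞
i=1 t=5 v=1: → [0,6); WM=5
i=2 t=5 v=4: → [0,6); WM=5
i=3 t=2 v=6: → [0,6); WM=5
i=4 t=5 v=7: → [0,6); WM=5
i=5 t=9 v=1: → [6,12); WM=9; [0,6) fires=5
i=6 t=6 v=6: → [6,12); WM=9
i=7 t=9 v=5: → [6,12); WM=9
i=8 t=11 v=1: → [6,12); WM=9
i=9 t=17 v=4: → [12,18); WM=17; [6,12) fires=4
i=10 t=7 v=9: DROP (t<17-4); WM=17
i=11 t=12 v=4: DROP (t<17-4); WM=17
i=12 t=19 v=7: → [18,24); WM=17
i=13 t=19 v=2: → [18,24); WM=19; [12,18) fires=1
i=14 t=20 v=2: → [18,24); WM=19
i=15 t=20 v=3: → [18,24); WM=20
i=16 t=12 v=3: DROP (t<20-4); WM=20
i=17 t=22 v=2: → [18,24); WM=22
i=18 t=23 v=1: → [18,24); WM=22
i=19 t=20 v=6: → [18,24); WM=23
i=20 t=27 v=8: → [24,30); WM=23
i=21 t=24 v=2: → [24,30); WM=27; [18,24) fires=7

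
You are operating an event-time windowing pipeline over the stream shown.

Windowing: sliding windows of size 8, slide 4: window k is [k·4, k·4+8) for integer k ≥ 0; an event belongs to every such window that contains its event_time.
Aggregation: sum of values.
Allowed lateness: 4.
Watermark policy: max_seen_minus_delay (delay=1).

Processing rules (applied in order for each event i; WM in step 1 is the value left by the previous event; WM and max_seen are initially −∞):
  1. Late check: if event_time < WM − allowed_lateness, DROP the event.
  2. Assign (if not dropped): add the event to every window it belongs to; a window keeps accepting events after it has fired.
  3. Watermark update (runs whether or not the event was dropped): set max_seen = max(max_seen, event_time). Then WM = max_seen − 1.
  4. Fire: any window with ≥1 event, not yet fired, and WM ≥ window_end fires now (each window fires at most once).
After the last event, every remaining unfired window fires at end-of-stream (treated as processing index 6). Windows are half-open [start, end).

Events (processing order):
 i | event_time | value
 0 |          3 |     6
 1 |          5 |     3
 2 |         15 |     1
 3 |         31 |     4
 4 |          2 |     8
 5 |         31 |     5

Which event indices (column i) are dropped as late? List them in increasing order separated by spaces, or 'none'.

i=0 t=3 v=6: → [0,8); WM=2
i=1 t=5 v=3: → [4,12),[0,8); WM=4
i=2 t=15 v=1: → [12,20),[8,16); WM=14; [0,8) fires=9 [4,12) fires=3
i=3 t=31 v=4: → [28,36),[24,32); WM=30; [8,16) fires=1 [12,20) fires=1
i=4 t=2 v=8: DROP (t<30-4); WM=30
i=5 t=31 v=5: → [28,36),[24,32); WM=30

4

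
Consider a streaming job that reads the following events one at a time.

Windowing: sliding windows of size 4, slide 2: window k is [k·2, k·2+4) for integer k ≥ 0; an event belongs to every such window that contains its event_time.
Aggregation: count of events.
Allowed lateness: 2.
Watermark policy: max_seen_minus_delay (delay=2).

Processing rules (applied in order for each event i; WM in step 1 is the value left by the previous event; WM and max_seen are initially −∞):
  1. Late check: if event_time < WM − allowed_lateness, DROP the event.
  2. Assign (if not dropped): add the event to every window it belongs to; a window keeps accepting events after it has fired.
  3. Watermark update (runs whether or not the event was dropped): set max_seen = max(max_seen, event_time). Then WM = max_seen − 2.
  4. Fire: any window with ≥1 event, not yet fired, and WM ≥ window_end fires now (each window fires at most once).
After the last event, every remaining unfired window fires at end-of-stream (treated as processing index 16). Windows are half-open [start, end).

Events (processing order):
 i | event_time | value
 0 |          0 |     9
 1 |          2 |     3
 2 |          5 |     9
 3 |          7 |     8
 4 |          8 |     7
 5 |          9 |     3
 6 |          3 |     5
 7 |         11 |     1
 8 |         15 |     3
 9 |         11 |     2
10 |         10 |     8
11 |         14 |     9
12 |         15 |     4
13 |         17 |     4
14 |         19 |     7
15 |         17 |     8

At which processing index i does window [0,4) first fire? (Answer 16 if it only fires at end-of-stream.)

i=0 t=0 v=9: → [0,4); WM=-2
i=1 t=2 v=3: → [2,6),[0,4); WM=0
i=2 t=5 v=9: → [4,8),[2,6); WM=3
i=3 t=7 v=8: → [6,10),[4,8); WM=5; [0,4) fires=2
i=4 t=8 v=7: → [8,12),[6,10); WM=6; [2,6) fires=2
i=5 t=9 v=3: → [8,12),[6,10); WM=7
i=6 t=3 v=5: DROP (t<7-2); WM=7
i=7 t=11 v=1: → [10,14),[8,12); WM=9; [4,8) fires=2
i=8 t=15 v=3: → [14,18),[12,16); WM=13; [6,10) fires=3 [8,12) fires=3
i=9 t=11 v=2: → [10,14),[8,12); WM=13
i=10 t=10 v=8: DROP (t<13-2); WM=13
i=11 t=14 v=9: → [14,18),[12,16); WM=13
i=12 t=15 v=4: → [14,18),[12,16); WM=13
i=13 t=17 v=4: → [16,20),[14,18); WM=15; [10,14) fires=2
i=14 t=19 v=7: → [18,22),[16,20); WM=17; [12,16) fires=3
i=15 t=17 v=8: → [16,20),[14,18); WM=17

3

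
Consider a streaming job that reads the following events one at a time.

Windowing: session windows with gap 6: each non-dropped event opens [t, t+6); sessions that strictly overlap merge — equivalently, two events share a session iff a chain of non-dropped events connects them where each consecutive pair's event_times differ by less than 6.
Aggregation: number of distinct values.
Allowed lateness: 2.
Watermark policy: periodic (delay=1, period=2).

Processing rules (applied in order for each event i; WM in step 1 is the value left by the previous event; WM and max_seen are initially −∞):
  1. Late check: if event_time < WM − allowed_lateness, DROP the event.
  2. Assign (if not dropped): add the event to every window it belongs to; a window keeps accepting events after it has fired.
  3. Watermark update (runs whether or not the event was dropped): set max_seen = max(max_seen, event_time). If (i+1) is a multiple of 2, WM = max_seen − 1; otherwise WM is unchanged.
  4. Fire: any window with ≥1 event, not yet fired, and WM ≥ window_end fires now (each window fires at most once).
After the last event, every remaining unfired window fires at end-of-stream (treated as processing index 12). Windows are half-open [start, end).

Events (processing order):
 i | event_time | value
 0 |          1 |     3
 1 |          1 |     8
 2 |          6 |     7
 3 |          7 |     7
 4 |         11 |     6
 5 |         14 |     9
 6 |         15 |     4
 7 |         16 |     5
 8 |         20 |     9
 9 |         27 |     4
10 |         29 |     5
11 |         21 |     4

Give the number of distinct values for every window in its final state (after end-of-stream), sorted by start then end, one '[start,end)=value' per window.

i=0 t=1 v=3: → [1,7); WM=−∞
i=1 t=1 v=8: → [1,7); WM=0
i=2 t=6 v=7: → [1,12); WM=0
i=3 t=7 v=7: → [1,13); WM=6
i=4 t=11 v=6: → [1,17); WM=6
i=5 t=14 v=9: → [1,20); WM=13
i=6 t=15 v=4: → [1,21); WM=13
i=7 t=16 v=5: → [1,22); WM=15
i=8 t=20 v=9: → [1,26); WM=15
i=9 t=27 v=4: → [27,33); WM=26
i=10 t=29 v=5: → [27,35); WM=26
i=11 t=21 v=4: DROP (t<26-2); WM=28

[1,26)=7 [27,35)=2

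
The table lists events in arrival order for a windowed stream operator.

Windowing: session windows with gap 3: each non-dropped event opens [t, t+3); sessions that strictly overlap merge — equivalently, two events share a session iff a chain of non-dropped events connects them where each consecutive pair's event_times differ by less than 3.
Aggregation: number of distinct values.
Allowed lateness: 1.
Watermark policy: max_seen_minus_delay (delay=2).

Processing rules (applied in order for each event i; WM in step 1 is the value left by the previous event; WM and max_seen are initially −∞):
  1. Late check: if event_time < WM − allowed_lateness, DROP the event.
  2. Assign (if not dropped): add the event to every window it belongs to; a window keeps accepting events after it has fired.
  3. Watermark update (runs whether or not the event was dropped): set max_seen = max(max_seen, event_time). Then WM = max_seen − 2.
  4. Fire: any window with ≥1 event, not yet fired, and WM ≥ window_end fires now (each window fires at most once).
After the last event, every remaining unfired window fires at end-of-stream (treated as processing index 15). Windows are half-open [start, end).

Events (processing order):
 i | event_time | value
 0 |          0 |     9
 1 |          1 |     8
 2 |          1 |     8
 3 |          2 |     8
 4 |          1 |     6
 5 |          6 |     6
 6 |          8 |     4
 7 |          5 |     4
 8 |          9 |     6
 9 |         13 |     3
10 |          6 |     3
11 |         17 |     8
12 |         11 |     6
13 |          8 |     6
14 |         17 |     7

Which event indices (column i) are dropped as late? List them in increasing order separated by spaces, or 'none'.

10 12 13

i=0 t=0 v=9: → [0,3); WM=-2
i=1 t=1 v=8: → [0,4); WM=-1
i=2 t=1 v=8: → [0,4); WM=-1
i=3 t=2 v=8: → [0,5); WM=0
i=4 t=1 v=6: → [0,5); WM=0
i=5 t=6 v=6: → [6,9); WM=4
i=6 t=8 v=4: → [6,11); WM=6
i=7 t=5 v=4: → [5,11); WM=6
i=8 t=9 v=6: → [5,12); WM=7
i=9 t=13 v=3: → [13,16); WM=11
i=10 t=6 v=3: DROP (t<11-1); WM=11
i=11 t=17 v=8: → [17,20); WM=15
i=12 t=11 v=6: DROP (t<15-1); WM=15
i=13 t=8 v=6: DROP (t<15-1); WM=15
i=14 t=17 v=7: → [17,20); WM=15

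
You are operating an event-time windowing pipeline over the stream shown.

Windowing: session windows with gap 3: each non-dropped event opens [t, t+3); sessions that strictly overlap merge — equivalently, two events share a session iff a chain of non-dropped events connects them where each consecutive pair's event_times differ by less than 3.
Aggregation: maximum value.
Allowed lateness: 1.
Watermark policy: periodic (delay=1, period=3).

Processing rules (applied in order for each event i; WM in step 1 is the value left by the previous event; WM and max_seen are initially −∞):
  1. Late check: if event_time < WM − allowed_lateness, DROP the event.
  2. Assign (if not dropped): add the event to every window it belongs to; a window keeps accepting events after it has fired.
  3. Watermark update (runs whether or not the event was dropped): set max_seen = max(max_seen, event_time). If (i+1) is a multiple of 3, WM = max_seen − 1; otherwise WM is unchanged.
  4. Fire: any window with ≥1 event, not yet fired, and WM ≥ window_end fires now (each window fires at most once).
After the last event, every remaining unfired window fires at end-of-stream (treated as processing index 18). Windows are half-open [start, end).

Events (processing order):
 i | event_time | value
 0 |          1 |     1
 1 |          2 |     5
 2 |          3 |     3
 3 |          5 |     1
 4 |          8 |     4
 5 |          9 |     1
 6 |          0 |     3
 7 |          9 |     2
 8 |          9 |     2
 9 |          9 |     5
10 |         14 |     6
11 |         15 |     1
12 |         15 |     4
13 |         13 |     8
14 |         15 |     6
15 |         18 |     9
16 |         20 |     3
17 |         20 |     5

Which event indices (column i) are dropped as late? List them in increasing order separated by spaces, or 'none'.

6

i=0 t=1 v=1: → [1,4); WM=−∞
i=1 t=2 v=5: → [1,5); WM=−∞
i=2 t=3 v=3: → [1,6); WM=2
i=3 t=5 v=1: → [1,8); WM=2
i=4 t=8 v=4: → [8,11); WM=2
i=5 t=9 v=1: → [8,12); WM=8
i=6 t=0 v=3: DROP (t<8-1); WM=8
i=7 t=9 v=2: → [8,12); WM=8
i=8 t=9 v=2: → [8,12); WM=8
i=9 t=9 v=5: → [8,12); WM=8
i=10 t=14 v=6: → [14,17); WM=8
i=11 t=15 v=1: → [14,18); WM=14
i=12 t=15 v=4: → [14,18); WM=14
i=13 t=13 v=8: → [13,18); WM=14
i=14 t=15 v=6: → [13,18); WM=14
i=15 t=18 v=9: → [18,21); WM=14
i=16 t=20 v=3: → [18,23); WM=14
i=17 t=20 v=5: → [18,23); WM=19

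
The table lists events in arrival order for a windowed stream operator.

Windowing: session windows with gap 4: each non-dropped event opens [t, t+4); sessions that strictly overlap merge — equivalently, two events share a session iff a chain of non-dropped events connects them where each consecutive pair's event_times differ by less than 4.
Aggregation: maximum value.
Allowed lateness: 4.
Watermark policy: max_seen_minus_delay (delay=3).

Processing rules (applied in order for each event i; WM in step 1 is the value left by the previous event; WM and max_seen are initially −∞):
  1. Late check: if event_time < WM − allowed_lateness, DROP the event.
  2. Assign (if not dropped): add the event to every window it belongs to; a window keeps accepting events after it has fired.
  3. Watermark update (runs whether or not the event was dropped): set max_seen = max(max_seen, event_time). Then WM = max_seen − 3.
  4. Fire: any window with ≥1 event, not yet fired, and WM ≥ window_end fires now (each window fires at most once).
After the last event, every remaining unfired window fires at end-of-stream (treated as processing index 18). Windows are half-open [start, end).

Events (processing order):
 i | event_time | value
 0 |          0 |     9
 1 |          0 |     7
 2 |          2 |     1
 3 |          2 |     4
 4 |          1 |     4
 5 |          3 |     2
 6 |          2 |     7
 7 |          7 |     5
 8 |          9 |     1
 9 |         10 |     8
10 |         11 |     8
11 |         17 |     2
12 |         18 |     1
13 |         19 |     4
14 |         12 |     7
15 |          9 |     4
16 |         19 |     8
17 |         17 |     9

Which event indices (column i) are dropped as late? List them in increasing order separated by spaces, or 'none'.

i=0 t=0 v=9: → [0,4); WM=-3
i=1 t=0 v=7: → [0,4); WM=-3
i=2 t=2 v=1: → [0,6); WM=-1
i=3 t=2 v=4: → [0,6); WM=-1
i=4 t=1 v=4: → [0,6); WM=-1
i=5 t=3 v=2: → [0,7); WM=0
i=6 t=2 v=7: → [0,7); WM=0
i=7 t=7 v=5: → [7,11); WM=4
i=8 t=9 v=1: → [7,13); WM=6
i=9 t=10 v=8: → [7,14); WM=7
i=10 t=11 v=8: → [7,15); WM=8
i=11 t=17 v=2: → [17,21); WM=14
i=12 t=18 v=1: → [17,22); WM=15
i=13 t=19 v=4: → [17,23); WM=16
i=14 t=12 v=7: → [7,16); WM=16
i=15 t=9 v=4: DROP (t<16-4); WM=16
i=16 t=19 v=8: → [17,23); WM=16
i=17 t=17 v=9: → [17,23); WM=16

15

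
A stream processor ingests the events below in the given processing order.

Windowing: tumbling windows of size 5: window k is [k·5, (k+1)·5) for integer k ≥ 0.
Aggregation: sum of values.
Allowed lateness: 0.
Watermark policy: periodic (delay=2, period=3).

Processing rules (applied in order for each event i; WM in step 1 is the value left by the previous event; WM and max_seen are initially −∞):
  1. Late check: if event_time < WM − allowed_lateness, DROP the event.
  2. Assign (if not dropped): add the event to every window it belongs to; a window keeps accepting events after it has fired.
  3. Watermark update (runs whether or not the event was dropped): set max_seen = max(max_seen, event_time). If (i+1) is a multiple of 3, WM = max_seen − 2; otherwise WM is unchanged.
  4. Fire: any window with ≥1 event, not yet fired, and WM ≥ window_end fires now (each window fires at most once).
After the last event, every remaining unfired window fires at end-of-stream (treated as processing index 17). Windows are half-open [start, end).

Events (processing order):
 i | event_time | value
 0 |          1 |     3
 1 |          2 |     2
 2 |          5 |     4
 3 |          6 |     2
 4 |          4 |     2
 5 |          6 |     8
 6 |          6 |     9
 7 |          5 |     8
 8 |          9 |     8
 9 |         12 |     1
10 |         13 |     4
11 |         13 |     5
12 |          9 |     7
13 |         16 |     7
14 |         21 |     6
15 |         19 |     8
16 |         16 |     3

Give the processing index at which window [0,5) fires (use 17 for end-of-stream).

i=0 t=1 v=3: → [0,5); WM=−∞
i=1 t=2 v=2: → [0,5); WM=−∞
i=2 t=5 v=4: → [5,10); WM=3
i=3 t=6 v=2: → [5,10); WM=3
i=4 t=4 v=2: → [0,5); WM=3
i=5 t=6 v=8: → [5,10); WM=4
i=6 t=6 v=9: → [5,10); WM=4
i=7 t=5 v=8: → [5,10); WM=4
i=8 t=9 v=8: → [5,10); WM=7; [0,5) fires=7
i=9 t=12 v=1: → [10,15); WM=7
i=10 t=13 v=4: → [10,15); WM=7
i=11 t=13 v=5: → [10,15); WM=11; [5,10) fires=39
i=12 t=9 v=7: DROP (t<11-0); WM=11
i=13 t=16 v=7: → [15,20); WM=11
i=14 t=21 v=6: → [20,25); WM=19; [10,15) fires=10
i=15 t=19 v=8: → [15,20); WM=19
i=16 t=16 v=3: DROP (t<19-0); WM=19

8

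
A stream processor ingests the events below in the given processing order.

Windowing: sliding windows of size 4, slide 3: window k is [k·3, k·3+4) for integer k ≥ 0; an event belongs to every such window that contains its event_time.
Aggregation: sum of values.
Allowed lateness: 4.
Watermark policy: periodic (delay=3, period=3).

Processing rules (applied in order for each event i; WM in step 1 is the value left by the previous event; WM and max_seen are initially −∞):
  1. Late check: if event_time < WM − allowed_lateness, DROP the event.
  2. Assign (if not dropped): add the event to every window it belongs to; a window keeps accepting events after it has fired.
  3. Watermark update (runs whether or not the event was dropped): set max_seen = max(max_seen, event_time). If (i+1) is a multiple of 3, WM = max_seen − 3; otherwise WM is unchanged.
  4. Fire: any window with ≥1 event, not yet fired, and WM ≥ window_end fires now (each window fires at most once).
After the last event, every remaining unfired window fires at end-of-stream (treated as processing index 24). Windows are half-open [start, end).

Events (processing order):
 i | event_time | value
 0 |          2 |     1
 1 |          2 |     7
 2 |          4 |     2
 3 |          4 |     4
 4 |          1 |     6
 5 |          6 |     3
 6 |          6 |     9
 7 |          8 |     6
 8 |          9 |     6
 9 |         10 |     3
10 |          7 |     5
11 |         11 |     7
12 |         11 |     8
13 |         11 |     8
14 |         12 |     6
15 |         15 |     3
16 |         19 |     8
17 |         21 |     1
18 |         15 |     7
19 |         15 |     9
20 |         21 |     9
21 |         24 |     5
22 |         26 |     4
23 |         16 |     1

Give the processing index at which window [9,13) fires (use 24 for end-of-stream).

17

i=0 t=2 v=1: → [0,4); WM=−∞
i=1 t=2 v=7: → [0,4); WM=−∞
i=2 t=4 v=2: → [3,7); WM=1
i=3 t=4 v=4: → [3,7); WM=1
i=4 t=1 v=6: → [0,4); WM=1
i=5 t=6 v=3: → [6,10),[3,7); WM=3
i=6 t=6 v=9: → [6,10),[3,7); WM=3
i=7 t=8 v=6: → [6,10); WM=3
i=8 t=9 v=6: → [9,13),[6,10); WM=6; [0,4) fires=14
i=9 t=10 v=3: → [9,13); WM=6
i=10 t=7 v=5: → [6,10); WM=6
i=11 t=11 v=7: → [9,13); WM=8; [3,7) fires=18
i=12 t=11 v=8: → [9,13); WM=8
i=13 t=11 v=8: → [9,13); WM=8
i=14 t=12 v=6: → [12,16),[9,13); WM=9
i=15 t=15 v=3: → [15,19),[12,16); WM=9
i=16 t=19 v=8: → [18,22); WM=9
i=17 t=21 v=1: → [21,25),[18,22); WM=18; [6,10) fires=29 [9,13) fires=38 [12,16) fires=9
i=18 t=15 v=7: → [15,19),[12,16); WM=18
i=19 t=15 v=9: → [15,19),[12,16); WM=18
i=20 t=21 v=9: → [21,25),[18,22); WM=18
i=21 t=24 v=5: → [24,28),[21,25); WM=18
i=22 t=26 v=4: → [24,28); WM=18
i=23 t=16 v=1: → [15,19); WM=23; [15,19) fires=20 [18,22) fires=18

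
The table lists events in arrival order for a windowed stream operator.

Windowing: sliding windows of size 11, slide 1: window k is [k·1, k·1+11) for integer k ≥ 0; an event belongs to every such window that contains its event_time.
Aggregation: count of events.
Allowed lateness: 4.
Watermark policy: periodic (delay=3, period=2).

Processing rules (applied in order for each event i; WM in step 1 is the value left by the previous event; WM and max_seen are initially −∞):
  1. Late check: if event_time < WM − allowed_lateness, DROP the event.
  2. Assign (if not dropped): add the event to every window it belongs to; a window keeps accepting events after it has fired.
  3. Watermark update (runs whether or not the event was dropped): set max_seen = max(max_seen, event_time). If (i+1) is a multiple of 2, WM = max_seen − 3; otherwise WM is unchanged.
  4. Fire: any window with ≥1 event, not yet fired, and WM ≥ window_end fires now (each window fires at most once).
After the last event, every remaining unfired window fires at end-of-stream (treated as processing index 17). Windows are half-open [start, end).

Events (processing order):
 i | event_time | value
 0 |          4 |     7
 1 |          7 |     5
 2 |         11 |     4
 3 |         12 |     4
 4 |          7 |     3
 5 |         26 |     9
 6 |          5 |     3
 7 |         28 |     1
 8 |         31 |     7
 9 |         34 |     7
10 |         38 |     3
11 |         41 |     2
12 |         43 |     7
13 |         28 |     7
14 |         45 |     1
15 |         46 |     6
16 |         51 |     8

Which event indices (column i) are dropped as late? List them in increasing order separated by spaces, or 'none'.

i=0 t=4 v=7: → [4,15),[3,14),[2,13),[1,12),[0,11); WM=−∞
i=1 t=7 v=5: → [7,18),[6,17),[5,16),[4,15),[3,14),[2,13),[1,12),[0,11); WM=4
i=2 t=11 v=4: → [11,22),[10,21),[9,20),[8,19),[7,18),[6,17),[5,16),[4,15),[3,14),[2,13),[1,12); WM=4
i=3 t=12 v=4: → [12,23),[11,22),[10,21),[9,20),[8,19),[7,18),[6,17),[5,16),[4,15),[3,14),[2,13); WM=9
i=4 t=7 v=3: → [7,18),[6,17),[5,16),[4,15),[3,14),[2,13),[1,12),[0,11); WM=9
i=5 t=26 v=9: → [26,37),[25,36),[24,35),[23,34),[22,33),[21,32),[20,31),[19,30),[18,29),[17,28),[16,27); WM=23; [0,11) fires=3 [1,12) fires=4 [2,13) fires=5 [3,14) fires=5 [4,15) fires=5 [5,16) fires=4 [6,17) fires=4 [7,18) fires=4 [8,19) fires=2 [9,20) fires=2 [10,21) fires=2 [11,22) fires=2 [12,23) fires=1
i=6 t=5 v=3: DROP (t<23-4); WM=23
i=7 t=28 v=1: → [28,39),[27,38),[26,37),[25,36),[24,35),[23,34),[22,33),[21,32),[20,31),[19,30),[18,29); WM=25
i=8 t=31 v=7: → [31,42),[30,41),[29,40),[28,39),[27,38),[26,37),[25,36),[24,35),[23,34),[22,33),[21,32); WM=25
i=9 t=34 v=7: → [34,45),[33,44),[32,43),[31,42),[30,41),[29,40),[28,39),[27,38),[26,37),[25,36),[24,35); WM=31; [16,27) fires=1 [17,28) fires=1 [18,29) fires=2 [19,30) fires=2 [20,31) fires=2
i=10 t=38 v=3: → [38,49),[37,48),[36,47),[35,46),[34,45),[33,44),[32,43),[31,42),[30,41),[29,40),[28,39); WM=31
i=11 t=41 v=2: → [41,52),[40,51),[39,50),[38,49),[37,48),[36,47),[35,46),[34,45),[33,44),[32,43),[31,42); WM=38; [21,32) fires=3 [22,33) fires=3 [23,34) fires=3 [24,35) fires=4 [25,36) fires=4 [26,37) fires=4 [27,38) fires=3
i=12 t=43 v=7: → [43,54),[42,53),[41,52),[40,51),[39,50),[38,49),[37,48),[36,47),[35,46),[34,45),[33,44); WM=38
i=13 t=28 v=7: DROP (t<38-4); WM=40; [28,39) fires=4 [29,40) fires=3
i=14 t=45 v=1: → [45,56),[44,55),[43,54),[42,53),[41,52),[40,51),[39,50),[38,49),[37,48),[36,47),[35,46); WM=40
i=15 t=46 v=6: → [46,57),[45,56),[44,55),[43,54),[42,53),[41,52),[40,51),[39,50),[38,49),[37,48),[36,47); WM=43; [30,41) fires=3 [31,42) fires=4 [32,43) fires=3
i=16 t=51 v=8: → [51,62),[50,61),[49,60),[48,59),[47,58),[46,57),[45,56),[44,55),[43,54),[42,53),[41,52); WM=43

6 13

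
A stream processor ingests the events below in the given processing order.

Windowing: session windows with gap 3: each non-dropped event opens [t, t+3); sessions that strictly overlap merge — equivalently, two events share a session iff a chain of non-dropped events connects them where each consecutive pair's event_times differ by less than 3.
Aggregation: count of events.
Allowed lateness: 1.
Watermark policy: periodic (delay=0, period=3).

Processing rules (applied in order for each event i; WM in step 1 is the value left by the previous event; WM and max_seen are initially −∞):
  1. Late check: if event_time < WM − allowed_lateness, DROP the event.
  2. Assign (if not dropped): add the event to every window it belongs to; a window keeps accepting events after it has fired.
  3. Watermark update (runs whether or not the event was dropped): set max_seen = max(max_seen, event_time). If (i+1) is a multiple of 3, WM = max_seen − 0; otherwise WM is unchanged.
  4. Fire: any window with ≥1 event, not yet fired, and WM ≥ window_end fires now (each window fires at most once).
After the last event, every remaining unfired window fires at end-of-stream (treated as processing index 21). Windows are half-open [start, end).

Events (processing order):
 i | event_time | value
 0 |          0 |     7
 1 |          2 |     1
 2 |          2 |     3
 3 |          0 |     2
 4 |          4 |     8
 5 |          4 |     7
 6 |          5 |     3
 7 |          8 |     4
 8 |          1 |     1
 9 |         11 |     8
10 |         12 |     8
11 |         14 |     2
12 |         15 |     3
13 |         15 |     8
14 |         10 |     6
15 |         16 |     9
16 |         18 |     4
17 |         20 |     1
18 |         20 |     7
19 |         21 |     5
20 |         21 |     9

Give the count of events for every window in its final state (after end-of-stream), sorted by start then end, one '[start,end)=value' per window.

[0,8)=6 [8,11)=1 [11,24)=11

i=0 t=0 v=7: → [0,3); WM=−∞
i=1 t=2 v=1: → [0,5); WM=−∞
i=2 t=2 v=3: → [0,5); WM=2
i=3 t=0 v=2: DROP (t<2-1); WM=2
i=4 t=4 v=8: → [0,7); WM=2
i=5 t=4 v=7: → [0,7); WM=4
i=6 t=5 v=3: → [0,8); WM=4
i=7 t=8 v=4: → [8,11); WM=4
i=8 t=1 v=1: DROP (t<4-1); WM=8
i=9 t=11 v=8: → [11,14); WM=8
i=10 t=12 v=8: → [11,15); WM=8
i=11 t=14 v=2: → [11,17); WM=14
i=12 t=15 v=3: → [11,18); WM=14
i=13 t=15 v=8: → [11,18); WM=14
i=14 t=10 v=6: DROP (t<14-1); WM=15
i=15 t=16 v=9: → [11,19); WM=15
i=16 t=18 v=4: → [11,21); WM=15
i=17 t=20 v=1: → [11,23); WM=20
i=18 t=20 v=7: → [11,23); WM=20
i=19 t=21 v=5: → [11,24); WM=20
i=20 t=21 v=9: → [11,24); WM=21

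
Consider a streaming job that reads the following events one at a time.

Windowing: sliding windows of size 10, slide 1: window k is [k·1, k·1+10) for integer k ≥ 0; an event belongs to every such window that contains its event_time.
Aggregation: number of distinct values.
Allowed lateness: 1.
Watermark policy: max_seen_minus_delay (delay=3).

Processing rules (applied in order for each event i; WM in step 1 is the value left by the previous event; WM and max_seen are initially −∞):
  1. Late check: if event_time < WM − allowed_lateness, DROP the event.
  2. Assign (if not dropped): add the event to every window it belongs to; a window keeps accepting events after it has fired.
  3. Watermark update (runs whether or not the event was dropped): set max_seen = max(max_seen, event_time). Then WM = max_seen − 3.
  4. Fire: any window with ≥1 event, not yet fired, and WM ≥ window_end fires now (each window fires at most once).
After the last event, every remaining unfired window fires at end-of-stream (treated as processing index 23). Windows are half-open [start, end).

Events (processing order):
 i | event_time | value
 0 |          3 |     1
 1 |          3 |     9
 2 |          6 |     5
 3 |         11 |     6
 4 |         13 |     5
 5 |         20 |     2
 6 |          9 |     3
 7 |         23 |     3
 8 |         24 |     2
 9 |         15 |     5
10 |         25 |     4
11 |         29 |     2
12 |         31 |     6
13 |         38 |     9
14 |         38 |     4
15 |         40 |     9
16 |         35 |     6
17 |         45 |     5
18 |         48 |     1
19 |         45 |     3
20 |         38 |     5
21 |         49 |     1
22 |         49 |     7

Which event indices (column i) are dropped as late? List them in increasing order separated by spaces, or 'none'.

6 9 16 20

i=0 t=3 v=1: → [3,13),[2,12),[1,11),[0,10); WM=0
i=1 t=3 v=9: → [3,13),[2,12),[1,11),[0,10); WM=0
i=2 t=6 v=5: → [6,16),[5,15),[4,14),[3,13),[2,12),[1,11),[0,10); WM=3
i=3 t=11 v=6: → [11,21),[10,20),[9,19),[8,18),[7,17),[6,16),[5,15),[4,14),[3,13),[2,12); WM=8
i=4 t=13 v=5: → [13,23),[12,22),[11,21),[10,20),[9,19),[8,18),[7,17),[6,16),[5,15),[4,14); WM=10; [0,10) fires=3
i=5 t=20 v=2: → [20,30),[19,29),[18,28),[17,27),[16,26),[15,25),[14,24),[13,23),[12,22),[11,21); WM=17; [1,11) fires=3 [2,12) fires=4 [3,13) fires=4 [4,14) fires=2 [5,15) fires=2 [6,16) fires=2 [7,17) fires=2
i=6 t=9 v=3: DROP (t<17-1); WM=17
i=7 t=23 v=3: → [23,33),[22,32),[21,31),[20,30),[19,29),[18,28),[17,27),[16,26),[15,25),[14,24); WM=20; [8,18) fires=2 [9,19) fires=2 [10,20) fires=2
i=8 t=24 v=2: → [24,34),[23,33),[22,32),[21,31),[20,30),[19,29),[18,28),[17,27),[16,26),[15,25); WM=21; [11,21) fires=3
i=9 t=15 v=5: DROP (t<21-1); WM=21
i=10 t=25 v=4: → [25,35),[24,34),[23,33),[22,32),[21,31),[20,30),[19,29),[18,28),[17,27),[16,26); WM=22; [12,22) fires=2
i=11 t=29 v=2: → [29,39),[28,38),[27,37),[26,36),[25,35),[24,34),[23,33),[22,32),[21,31),[20,30); WM=26; [13,23) fires=2 [14,24) fires=2 [15,25) fires=2 [16,26) fires=3
i=12 t=31 v=6: → [31,41),[30,40),[29,39),[28,38),[27,37),[26,36),[25,35),[24,34),[23,33),[22,32); WM=28; [17,27) fires=3 [18,28) fires=3
i=13 t=38 v=9: → [38,48),[37,47),[36,46),[35,45),[34,44),[33,43),[32,42),[31,41),[30,40),[29,39); WM=35; [19,29) fires=3 [20,30) fires=3 [21,31) fires=3 [22,32) fires=4 [23,33) fires=4 [24,34) fires=3 [25,35) fires=3
i=14 t=38 v=4: → [38,48),[37,47),[36,46),[35,45),[34,44),[33,43),[32,42),[31,41),[30,40),[29,39); WM=35
i=15 t=40 v=9: → [40,50),[39,49),[38,48),[37,47),[36,46),[35,45),[34,44),[33,43),[32,42),[31,41); WM=37; [26,36) fires=2 [27,37) fires=2
i=16 t=35 v=6: DROP (t<37-1); WM=37
i=17 t=45 v=5: → [45,55),[44,54),[43,53),[42,52),[41,51),[40,50),[39,49),[38,48),[37,47),[36,46); WM=42; [28,38) fires=2 [29,39) fires=4 [30,40) fires=3 [31,41) fires=3 [32,42) fires=2
i=18 t=48 v=1: → [48,58),[47,57),[46,56),[45,55),[44,54),[43,53),[42,52),[41,51),[40,50),[39,49); WM=45; [33,43) fires=2 [34,44) fires=2 [35,45) fires=2
i=19 t=45 v=3: → [45,55),[44,54),[43,53),[42,52),[41,51),[40,50),[39,49),[38,48),[37,47),[36,46); WM=45
i=20 t=38 v=5: DROP (t<45-1); WM=45
i=21 t=49 v=1: → [49,59),[48,58),[47,57),[46,56),[45,55),[44,54),[43,53),[42,52),[41,51),[40,50); WM=46; [36,46) fires=4
i=22 t=49 v=7: → [49,59),[48,58),[47,57),[46,56),[45,55),[44,54),[43,53),[42,52),[41,51),[40,50); WM=46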